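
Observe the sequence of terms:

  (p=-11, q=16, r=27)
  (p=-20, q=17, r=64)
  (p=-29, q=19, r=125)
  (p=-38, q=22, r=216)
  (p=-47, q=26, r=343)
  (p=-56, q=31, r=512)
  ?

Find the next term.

(p=-65, q=37, r=729)

P: −9 each step, so -11, -20, -29, -38, -47, -56 → -65.
Q: differences are 1, 2, 3, … (increasing by 1 each time), so 16, 17, 19, 22, 26, 31 → 37.
R: perfect cubes: 3³, 4³, 5³, …, so 27, 64, 125, 216, 343, 512 → 729.
Putting it together: (p=-65, q=37, r=729).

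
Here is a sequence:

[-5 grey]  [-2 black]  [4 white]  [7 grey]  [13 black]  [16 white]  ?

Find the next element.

[22 grey]

First entry — alternating steps +3, +6, +3, +6, …: -5, -2, 4, 7, 13, 16 → 22.
Shade: grey, black, white, grey, black, white → grey (repeats grey → black → white).
Putting it together: [22 grey].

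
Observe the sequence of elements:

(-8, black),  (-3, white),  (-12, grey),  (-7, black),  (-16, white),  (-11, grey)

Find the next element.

(-20, black)

First component: -8, -3, -12, -7, -16, -11 → -20 (alternating steps +5, −9, +5, −9, …).
Shade: black, white, grey, black, white, grey → black (repeats black → white → grey).
Putting it together: (-20, black).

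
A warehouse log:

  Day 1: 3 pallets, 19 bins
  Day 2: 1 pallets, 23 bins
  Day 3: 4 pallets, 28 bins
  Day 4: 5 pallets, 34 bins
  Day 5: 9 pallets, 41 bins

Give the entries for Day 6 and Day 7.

14 pallets, 49 bins; 23 pallets, 58 bins

Pallets: each term is the sum of the two before it, so 3, 1, 4, 5, 9 → 14 → 23.
Bins: differences are 4, 5, 6, … (increasing by 1 each time), so 19, 23, 28, 34, 41 → 49 → 58.
So the next two rows are 14 pallets, 49 bins and 23 pallets, 58 bins.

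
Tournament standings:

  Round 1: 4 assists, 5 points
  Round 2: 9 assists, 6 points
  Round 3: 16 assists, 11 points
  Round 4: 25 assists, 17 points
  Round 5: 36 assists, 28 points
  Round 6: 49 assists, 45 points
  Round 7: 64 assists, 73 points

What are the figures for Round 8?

For the assists, perfect squares: 2², 3², 4², …: 4, 9, 16, 25, 36, 49, 64 → 81.
For the points, each term is the sum of the two before it: 5, 6, 11, 17, 28, 45, 73 → 118.
Putting it together: 81 assists, 118 points.

81 assists, 118 points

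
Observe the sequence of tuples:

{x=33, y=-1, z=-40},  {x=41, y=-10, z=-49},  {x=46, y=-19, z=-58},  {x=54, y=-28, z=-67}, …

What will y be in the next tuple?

X: alternating steps +8, +5, +8, +5, …, so 33, 41, 46, 54 → 59.
Y: −9 each step; -1, -10, -19, -28 → -37.
Z: −9 each step, so -40, -49, -58, -67 → -76.

-37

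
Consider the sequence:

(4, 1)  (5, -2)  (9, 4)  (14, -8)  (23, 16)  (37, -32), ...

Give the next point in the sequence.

(60, 64)

First slot — each term is the sum of the two before it: 4, 5, 9, 14, 23, 37 → 60.
Second slot: ×(-2) each step; 1, -2, 4, -8, 16, -32 → 64.
So the next point is (60, 64).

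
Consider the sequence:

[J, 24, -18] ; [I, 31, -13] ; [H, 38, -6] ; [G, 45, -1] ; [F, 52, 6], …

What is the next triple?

Letter goes J, I, H, G, F → E (letters move back 1 place in the alphabet).
Second slot: 24, 31, 38, 45, 52 → 59 (+7 each step).
Third slot goes -18, -13, -6, -1, 6 → 11 (alternating steps +5, +7, +5, +7, …).
So the next triple is [E, 59, 11].

[E, 59, 11]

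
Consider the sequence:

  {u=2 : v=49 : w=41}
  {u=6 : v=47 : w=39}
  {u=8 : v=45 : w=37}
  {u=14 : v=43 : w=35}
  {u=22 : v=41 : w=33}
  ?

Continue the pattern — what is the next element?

U — each term is the sum of the two before it: 2, 6, 8, 14, 22 → 36.
V goes 49, 47, 45, 43, 41 → 39 (−2 each step).
W — always 8 less than the v: 41, 39, 37, 35, 33 → 31.
So the next element is {u=36 : v=39 : w=31}.

{u=36 : v=39 : w=31}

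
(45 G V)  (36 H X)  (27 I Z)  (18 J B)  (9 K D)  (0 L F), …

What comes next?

First value — −9 each step: 45, 36, 27, 18, 9, 0 → -9.
First letter: letters move forward 1 place in the alphabet; G, H, I, J, K, L → M.
Second letter goes V, X, Z, B, D, F → H (letters move forward 2 places in the alphabet, wrapping Z→A).
Putting it together: (-9 M H).

(-9 M H)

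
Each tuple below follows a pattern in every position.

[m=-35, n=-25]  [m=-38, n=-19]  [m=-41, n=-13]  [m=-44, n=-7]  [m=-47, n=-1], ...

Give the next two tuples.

M: −3 each step; -35, -38, -41, -44, -47 → -50 → -53.
N: -25, -19, -13, -7, -1 → 5 → 11 (+6 each step).
Putting the parts together: [m=-50, n=5] and then [m=-53, n=11].

[m=-50, n=5], [m=-53, n=11]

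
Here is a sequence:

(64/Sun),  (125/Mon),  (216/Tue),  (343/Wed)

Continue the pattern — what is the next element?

For the first coordinate, perfect cubes: 4³, 5³, 6³, …: 64, 125, 216, 343 → 512.
Day: runs through the weekdays Mon→Sun, so Sun, Mon, Tue, Wed → Thu.
So the next element is (512/Thu).

(512/Thu)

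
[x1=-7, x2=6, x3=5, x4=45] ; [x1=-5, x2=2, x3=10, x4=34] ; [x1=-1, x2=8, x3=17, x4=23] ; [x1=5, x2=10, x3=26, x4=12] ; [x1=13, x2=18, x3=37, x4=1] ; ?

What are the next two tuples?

[x1=23, x2=28, x3=50, x4=-10], [x1=35, x2=46, x3=65, x4=-21]

X1: -7, -5, -1, 5, 13 → 23 → 35 (differences are 2, 4, 6, … (increasing by 2 each time)).
X2 — each term is the sum of the two before it: 6, 2, 8, 10, 18 → 28 → 46.
X3: differences are 5, 7, 9, … (increasing by 2 each time); 5, 10, 17, 26, 37 → 50 → 65.
X4 goes 45, 34, 23, 12, 1 → -10 → -21 (−11 each step).
Putting the parts together: [x1=23, x2=28, x3=50, x4=-10] and then [x1=35, x2=46, x3=65, x4=-21].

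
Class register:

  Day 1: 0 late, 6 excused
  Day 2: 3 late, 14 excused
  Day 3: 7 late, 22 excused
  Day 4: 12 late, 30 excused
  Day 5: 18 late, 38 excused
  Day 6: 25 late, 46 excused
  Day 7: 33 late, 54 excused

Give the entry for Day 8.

Late: differences are 3, 4, 5, … (increasing by 1 each time), so 0, 3, 7, 12, 18, 25, 33 → 42.
Excused: 6, 14, 22, 30, 38, 46, 54 → 62 (+8 each step).
So the next record is 42 late, 62 excused.

42 late, 62 excused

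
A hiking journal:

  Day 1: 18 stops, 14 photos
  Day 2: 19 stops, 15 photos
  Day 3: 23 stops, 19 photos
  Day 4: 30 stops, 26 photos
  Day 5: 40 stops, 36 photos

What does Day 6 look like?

53 stops, 49 photos

For the stops, differences are 1, 4, 7, … (increasing by 3 each time): 18, 19, 23, 30, 40 → 53.
For the photos, always 4 less than the stops: 14, 15, 19, 26, 36 → 49.
So the next row is 53 stops, 49 photos.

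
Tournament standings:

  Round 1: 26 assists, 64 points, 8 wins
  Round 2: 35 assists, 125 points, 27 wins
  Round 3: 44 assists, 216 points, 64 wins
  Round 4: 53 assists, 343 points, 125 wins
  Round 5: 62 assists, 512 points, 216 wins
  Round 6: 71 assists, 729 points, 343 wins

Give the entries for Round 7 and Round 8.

Assists goes 26, 35, 44, 53, 62, 71 → 80 → 89 (+9 each step).
Points — perfect cubes: 4³, 5³, 6³, …: 64, 125, 216, 343, 512, 729 → 1000 → 1331.
For the wins, perfect cubes: 2³, 3³, 4³, …: 8, 27, 64, 125, 216, 343 → 512 → 729.
Putting the parts together: 80 assists, 1000 points, 512 wins and then 89 assists, 1331 points, 729 wins.

80 assists, 1000 points, 512 wins; 89 assists, 1331 points, 729 wins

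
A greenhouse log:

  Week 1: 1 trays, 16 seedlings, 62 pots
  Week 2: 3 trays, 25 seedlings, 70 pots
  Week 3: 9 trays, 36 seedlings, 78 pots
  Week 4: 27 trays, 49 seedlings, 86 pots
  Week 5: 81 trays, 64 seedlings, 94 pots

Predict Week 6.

243 trays, 81 seedlings, 102 pots

For the trays, ×3 each step: 1, 3, 9, 27, 81 → 243.
Seedlings goes 16, 25, 36, 49, 64 → 81 (perfect squares: 4², 5², 6², …).
Pots goes 62, 70, 78, 86, 94 → 102 (+8 each step).
Putting it together: 243 trays, 81 seedlings, 102 pots.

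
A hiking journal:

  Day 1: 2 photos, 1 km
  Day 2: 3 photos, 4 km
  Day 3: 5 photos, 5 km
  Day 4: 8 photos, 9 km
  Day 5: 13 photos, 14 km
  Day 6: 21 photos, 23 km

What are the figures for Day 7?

Photos: 2, 3, 5, 8, 13, 21 → 34 (each term is the sum of the two before it).
Km: each term is the sum of the two before it, so 1, 4, 5, 9, 14, 23 → 37.
Combining the parts gives 34 photos, 37 km.

34 photos, 37 km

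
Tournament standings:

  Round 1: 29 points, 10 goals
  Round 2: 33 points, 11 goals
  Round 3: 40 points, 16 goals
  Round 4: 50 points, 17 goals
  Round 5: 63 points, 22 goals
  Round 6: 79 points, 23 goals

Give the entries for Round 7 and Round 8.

Points goes 29, 33, 40, 50, 63, 79 → 98 → 120 (differences are 4, 7, 10, … (increasing by 3 each time)).
Goals: 10, 11, 16, 17, 22, 23 → 28 → 29 (alternating steps +1, +5, +1, +5, …).
Putting the parts together: 98 points, 28 goals and then 120 points, 29 goals.

98 points, 28 goals; 120 points, 29 goals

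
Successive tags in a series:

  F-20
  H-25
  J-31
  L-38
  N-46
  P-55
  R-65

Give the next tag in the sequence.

For the letter, letters move forward 2 places in the alphabet: F, H, J, L, N, P, R → T.
Second component: differences are 5, 6, 7, … (increasing by 1 each time); 20, 25, 31, 38, 46, 55, 65 → 76.
So the next tag is T-76.

T-76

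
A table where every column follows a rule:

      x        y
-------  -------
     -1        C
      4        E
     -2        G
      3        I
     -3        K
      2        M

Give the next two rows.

Column x goes -1, 4, -2, 3, -3, 2 → -4 → 1 (alternating steps +5, −6, +5, −6, …).
Column y: letters move forward 2 places in the alphabet; C, E, G, I, K, M → O → Q.
Putting the parts together: -4  O and then 1  Q.

-4  O; 1  Q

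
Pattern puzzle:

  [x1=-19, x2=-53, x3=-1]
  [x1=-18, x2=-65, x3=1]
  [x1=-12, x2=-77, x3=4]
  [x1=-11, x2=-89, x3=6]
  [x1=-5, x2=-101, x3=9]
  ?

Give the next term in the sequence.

X1: alternating steps +1, +6, +1, +6, …; -19, -18, -12, -11, -5 → -4.
X2: −12 each step; -53, -65, -77, -89, -101 → -113.
X3 — alternating steps +2, +3, +2, +3, …: -1, 1, 4, 6, 9 → 11.
Putting it together: [x1=-4, x2=-113, x3=11].

[x1=-4, x2=-113, x3=11]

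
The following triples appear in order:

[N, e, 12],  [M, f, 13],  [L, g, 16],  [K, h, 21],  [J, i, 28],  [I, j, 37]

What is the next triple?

First letter: letters move back 1 place in the alphabet; N, M, L, K, J, I → H.
Second letter — letters move forward 1 place in the alphabet: e, f, g, h, i, j → k.
Third entry: differences are 1, 3, 5, … (increasing by 2 each time), so 12, 13, 16, 21, 28, 37 → 48.
Combining the parts gives [H, k, 48].

[H, k, 48]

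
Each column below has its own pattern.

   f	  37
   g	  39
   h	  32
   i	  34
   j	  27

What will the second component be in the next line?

Second component — alternating steps +2, −7, +2, −7, …: 37, 39, 32, 34, 27 → 29.

29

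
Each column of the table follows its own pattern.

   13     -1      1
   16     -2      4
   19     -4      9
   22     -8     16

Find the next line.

25  -16  25

First component: +3 each step, so 13, 16, 19, 22 → 25.
Second component goes -1, -2, -4, -8 → -16 (×2 each step).
For the third component, differences are 3, 5, 7, … (increasing by 2 each time): 1, 4, 9, 16 → 25.
So the next line is 25  -16  25.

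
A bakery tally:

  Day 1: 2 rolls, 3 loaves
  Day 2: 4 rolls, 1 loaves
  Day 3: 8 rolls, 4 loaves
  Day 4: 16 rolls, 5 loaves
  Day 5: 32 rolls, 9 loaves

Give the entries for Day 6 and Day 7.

64 rolls, 14 loaves; 128 rolls, 23 loaves

Rolls goes 2, 4, 8, 16, 32 → 64 → 128 (×2 each step).
Loaves: each term is the sum of the two before it, so 3, 1, 4, 5, 9 → 14 → 23.
So the next two lines are 64 rolls, 14 loaves and 128 rolls, 23 loaves.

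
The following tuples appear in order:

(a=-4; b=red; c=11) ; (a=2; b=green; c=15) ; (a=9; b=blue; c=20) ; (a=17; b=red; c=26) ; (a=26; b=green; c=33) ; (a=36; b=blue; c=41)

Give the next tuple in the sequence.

For the a, differences are 6, 7, 8, … (increasing by 1 each time): -4, 2, 9, 17, 26, 36 → 47.
B: repeats red → green → blue, so red, green, blue, red, green, blue → red.
C: differences are 4, 5, 6, … (increasing by 1 each time); 11, 15, 20, 26, 33, 41 → 50.
So the next tuple is (a=47; b=red; c=50).

(a=47; b=red; c=50)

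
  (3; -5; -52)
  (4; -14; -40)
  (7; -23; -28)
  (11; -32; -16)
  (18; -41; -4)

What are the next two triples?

(29; -50; 8), (47; -59; 20)

First entry: each term is the sum of the two before it, so 3, 4, 7, 11, 18 → 29 → 47.
Second entry: -5, -14, -23, -32, -41 → -50 → -59 (−9 each step).
Third entry — +12 each step: -52, -40, -28, -16, -4 → 8 → 20.
So the next two triples are (29; -50; 8) and (47; -59; 20).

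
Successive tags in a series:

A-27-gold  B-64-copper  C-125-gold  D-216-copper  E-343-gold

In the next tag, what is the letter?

Letter: A, B, C, D, E → F (letters move forward 1 place in the alphabet).

F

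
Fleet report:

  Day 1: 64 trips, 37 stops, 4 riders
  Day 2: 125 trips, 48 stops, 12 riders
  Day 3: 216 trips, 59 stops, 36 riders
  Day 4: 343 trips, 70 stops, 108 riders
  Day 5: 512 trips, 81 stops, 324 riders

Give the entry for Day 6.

729 trips, 92 stops, 972 riders

Trips goes 64, 125, 216, 343, 512 → 729 (perfect cubes: 4³, 5³, 6³, …).
Stops: +11 each step; 37, 48, 59, 70, 81 → 92.
For the riders, ×3 each step: 4, 12, 36, 108, 324 → 972.
So the next line is 729 trips, 92 stops, 972 riders.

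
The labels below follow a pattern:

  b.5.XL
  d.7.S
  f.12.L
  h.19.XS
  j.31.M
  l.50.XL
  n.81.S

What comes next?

p.131.L

Letter: letters move forward 2 places in the alphabet, so b, d, f, h, j, l, n → p.
Second component: each term is the sum of the two before it, so 5, 7, 12, 19, 31, 50, 81 → 131.
Size — repeats XL → S → L → XS → M: XL, S, L, XS, M, XL, S → L.
Combining the parts gives p.131.L.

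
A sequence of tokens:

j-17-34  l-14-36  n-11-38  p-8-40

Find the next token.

Letter goes j, l, n, p → r (letters move forward 2 places in the alphabet).
Second component: −3 each step; 17, 14, 11, 8 → 5.
Third component: +2 each step; 34, 36, 38, 40 → 42.
Combining the parts gives r-5-42.

r-5-42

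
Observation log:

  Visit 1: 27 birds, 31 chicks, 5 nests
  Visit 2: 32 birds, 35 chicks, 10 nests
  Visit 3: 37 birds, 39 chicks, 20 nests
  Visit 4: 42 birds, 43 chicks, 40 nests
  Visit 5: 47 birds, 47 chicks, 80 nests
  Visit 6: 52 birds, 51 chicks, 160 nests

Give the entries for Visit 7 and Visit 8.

For the birds, +5 each step: 27, 32, 37, 42, 47, 52 → 57 → 62.
Chicks — +4 each step: 31, 35, 39, 43, 47, 51 → 55 → 59.
Nests: 5, 10, 20, 40, 80, 160 → 320 → 640 (×2 each step).
So the next two records are 57 birds, 55 chicks, 320 nests and 62 birds, 59 chicks, 640 nests.

57 birds, 55 chicks, 320 nests; 62 birds, 59 chicks, 640 nests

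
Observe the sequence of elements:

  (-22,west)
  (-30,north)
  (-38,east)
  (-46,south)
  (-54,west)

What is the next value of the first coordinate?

-62

First coordinate goes -22, -30, -38, -46, -54 → -62 (−8 each step).
For the direction, repeats west → north → east → south: west, north, east, south, west → north.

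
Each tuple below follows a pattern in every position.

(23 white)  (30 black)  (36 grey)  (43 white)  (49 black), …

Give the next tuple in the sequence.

(56 grey)

First part: alternating steps +7, +6, +7, +6, …; 23, 30, 36, 43, 49 → 56.
Shade: repeats white → black → grey; white, black, grey, white, black → grey.
So the next tuple is (56 grey).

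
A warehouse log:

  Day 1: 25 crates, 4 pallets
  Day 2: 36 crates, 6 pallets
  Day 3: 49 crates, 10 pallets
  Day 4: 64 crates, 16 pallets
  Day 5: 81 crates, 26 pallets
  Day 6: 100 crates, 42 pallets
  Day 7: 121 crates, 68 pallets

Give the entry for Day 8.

144 crates, 110 pallets

Crates: perfect squares: 5², 6², 7², …, so 25, 36, 49, 64, 81, 100, 121 → 144.
Pallets: each term is the sum of the two before it, so 4, 6, 10, 16, 26, 42, 68 → 110.
Putting it together: 144 crates, 110 pallets.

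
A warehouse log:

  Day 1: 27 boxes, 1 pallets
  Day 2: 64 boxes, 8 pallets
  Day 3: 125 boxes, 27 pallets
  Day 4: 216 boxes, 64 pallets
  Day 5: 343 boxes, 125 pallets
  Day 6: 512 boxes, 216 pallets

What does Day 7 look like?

729 boxes, 343 pallets

Boxes: 27, 64, 125, 216, 343, 512 → 729 (perfect cubes: 3³, 4³, 5³, …).
For the pallets, perfect cubes: 1³, 2³, 3³, …: 1, 8, 27, 64, 125, 216 → 343.
Combining the parts gives 729 boxes, 343 pallets.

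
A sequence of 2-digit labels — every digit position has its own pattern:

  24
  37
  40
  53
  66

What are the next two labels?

For the first digit, +1 each step, mod 10: 2, 3, 4, 5, 6 → 7 → 8.
Second digit: +3 each step, mod 10; 4, 7, 0, 3, 6 → 9 → 2.
Putting the parts together: 79 and then 82.

79 then 82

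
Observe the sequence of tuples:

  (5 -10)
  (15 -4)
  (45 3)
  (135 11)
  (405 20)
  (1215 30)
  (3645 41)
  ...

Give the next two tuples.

First part — ×3 each step: 5, 15, 45, 135, 405, 1215, 3645 → 10935 → 32805.
Second part: differences are 6, 7, 8, … (increasing by 1 each time); -10, -4, 3, 11, 20, 30, 41 → 53 → 66.
Putting the parts together: (10935 53) and then (32805 66).

(10935 53), (32805 66)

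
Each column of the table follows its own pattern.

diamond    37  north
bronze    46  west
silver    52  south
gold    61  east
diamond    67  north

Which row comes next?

bronze  76  west

Rank — repeats diamond → bronze → silver → gold: diamond, bronze, silver, gold, diamond → bronze.
Second component: alternating steps +9, +6, +9, +6, …, so 37, 46, 52, 61, 67 → 76.
Direction: repeats north → west → south → east, so north, west, south, east, north → west.
Combining the parts gives bronze  76  west.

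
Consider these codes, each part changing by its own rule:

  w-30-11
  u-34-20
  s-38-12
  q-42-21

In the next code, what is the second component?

Second component: +4 each step, so 30, 34, 38, 42 → 46.

46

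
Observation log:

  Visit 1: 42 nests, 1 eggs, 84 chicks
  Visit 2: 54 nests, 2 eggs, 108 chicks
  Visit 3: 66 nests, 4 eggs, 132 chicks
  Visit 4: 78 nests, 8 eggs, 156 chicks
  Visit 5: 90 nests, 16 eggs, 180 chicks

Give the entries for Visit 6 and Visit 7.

Nests: 42, 54, 66, 78, 90 → 102 → 114 (+12 each step).
Eggs — ×2 each step: 1, 2, 4, 8, 16 → 32 → 64.
For the chicks, always 2 × the nests: 84, 108, 132, 156, 180 → 204 → 228.
Putting the parts together: 102 nests, 32 eggs, 204 chicks and then 114 nests, 64 eggs, 228 chicks.

102 nests, 32 eggs, 204 chicks; 114 nests, 64 eggs, 228 chicks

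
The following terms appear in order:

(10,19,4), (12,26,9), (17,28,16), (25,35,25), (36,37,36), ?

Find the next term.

First part — differences are 2, 5, 8, … (increasing by 3 each time): 10, 12, 17, 25, 36 → 50.
Second part — alternating steps +7, +2, +7, +2, …: 19, 26, 28, 35, 37 → 44.
Third part: perfect squares: 2², 3², 4², …, so 4, 9, 16, 25, 36 → 49.
Combining the parts gives (50,44,49).

(50,44,49)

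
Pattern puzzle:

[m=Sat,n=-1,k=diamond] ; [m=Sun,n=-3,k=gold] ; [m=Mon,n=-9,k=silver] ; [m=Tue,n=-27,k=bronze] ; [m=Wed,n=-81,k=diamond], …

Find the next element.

M: runs through the weekdays Mon→Sun; Sat, Sun, Mon, Tue, Wed → Thu.
N — ×3 each step: -1, -3, -9, -27, -81 → -243.
K — repeats diamond → gold → silver → bronze: diamond, gold, silver, bronze, diamond → gold.
Combining the parts gives [m=Thu,n=-243,k=gold].

[m=Thu,n=-243,k=gold]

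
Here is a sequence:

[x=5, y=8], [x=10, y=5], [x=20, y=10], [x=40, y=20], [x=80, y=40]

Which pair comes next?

X: ×2 each step, so 5, 10, 20, 40, 80 → 160.
Y: 8, 5, 10, 20, 40 → 80 (always the previous value of the x).
So the next pair is [x=160, y=80].

[x=160, y=80]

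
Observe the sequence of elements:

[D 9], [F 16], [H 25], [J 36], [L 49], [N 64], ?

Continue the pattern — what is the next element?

[P 81]

For the letter, letters move forward 2 places in the alphabet: D, F, H, J, L, N → P.
Second coordinate: perfect squares: 3², 4², 5², …, so 9, 16, 25, 36, 49, 64 → 81.
Combining the parts gives [P 81].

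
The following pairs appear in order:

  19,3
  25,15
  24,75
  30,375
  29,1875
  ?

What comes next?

35,9375

For the first component, alternating steps +6, −1, +6, −1, …: 19, 25, 24, 30, 29 → 35.
For the second component, ×5 each step: 3, 15, 75, 375, 1875 → 9375.
Putting it together: 35,9375.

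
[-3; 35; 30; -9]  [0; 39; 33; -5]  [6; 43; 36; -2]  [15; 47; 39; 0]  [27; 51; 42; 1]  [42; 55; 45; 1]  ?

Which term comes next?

[60; 59; 48; 0]

First value — differences are 3, 6, 9, … (increasing by 3 each time): -3, 0, 6, 15, 27, 42 → 60.
For the second value, +4 each step: 35, 39, 43, 47, 51, 55 → 59.
Third value: +3 each step, so 30, 33, 36, 39, 42, 45 → 48.
For the fourth value, differences are 4, 3, 2, … (decreasing by 1 each time): -9, -5, -2, 0, 1, 1 → 0.
Combining the parts gives [60; 59; 48; 0].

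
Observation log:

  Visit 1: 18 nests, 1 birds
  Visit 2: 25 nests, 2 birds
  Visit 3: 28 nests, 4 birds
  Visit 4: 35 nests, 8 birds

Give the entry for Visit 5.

38 nests, 16 birds

Nests: alternating steps +7, +3, +7, +3, …, so 18, 25, 28, 35 → 38.
Birds: 1, 2, 4, 8 → 16 (×2 each step).
Combining the parts gives 38 nests, 16 birds.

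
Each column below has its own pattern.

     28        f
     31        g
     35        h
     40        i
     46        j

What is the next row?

First component: 28, 31, 35, 40, 46 → 53 (differences are 3, 4, 5, … (increasing by 1 each time)).
Letter — letters move forward 1 place in the alphabet: f, g, h, i, j → k.
Putting it together: 53  k.

53  k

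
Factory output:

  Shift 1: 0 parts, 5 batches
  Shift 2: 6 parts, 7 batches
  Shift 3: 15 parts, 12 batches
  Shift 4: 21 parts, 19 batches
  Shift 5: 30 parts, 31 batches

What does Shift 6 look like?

36 parts, 50 batches

Parts — alternating steps +6, +9, +6, +9, …: 0, 6, 15, 21, 30 → 36.
Batches: each term is the sum of the two before it; 5, 7, 12, 19, 31 → 50.
So the next line is 36 parts, 50 batches.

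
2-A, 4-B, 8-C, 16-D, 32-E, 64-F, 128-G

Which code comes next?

First component goes 2, 4, 8, 16, 32, 64, 128 → 256 (×2 each step).
Letter goes A, B, C, D, E, F, G → H (letters move forward 1 place in the alphabet).
So the next code is 256-H.

256-H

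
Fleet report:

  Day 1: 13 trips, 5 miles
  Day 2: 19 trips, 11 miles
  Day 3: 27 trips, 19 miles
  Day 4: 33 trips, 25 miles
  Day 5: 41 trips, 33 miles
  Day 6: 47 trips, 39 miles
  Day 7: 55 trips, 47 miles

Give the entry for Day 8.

Trips: 13, 19, 27, 33, 41, 47, 55 → 61 (alternating steps +6, +8, +6, +8, …).
Miles: 5, 11, 19, 25, 33, 39, 47 → 53 (always 8 less than the trips).
Combining the parts gives 61 trips, 53 miles.

61 trips, 53 miles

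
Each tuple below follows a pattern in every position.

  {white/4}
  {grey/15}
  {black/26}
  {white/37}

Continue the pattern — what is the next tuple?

{grey/48}

Shade — repeats white → grey → black: white, grey, black, white → grey.
Second slot goes 4, 15, 26, 37 → 48 (+11 each step).
Combining the parts gives {grey/48}.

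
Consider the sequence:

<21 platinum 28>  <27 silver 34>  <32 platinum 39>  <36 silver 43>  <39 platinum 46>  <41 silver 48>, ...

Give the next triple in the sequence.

For the first coordinate, differences are 6, 5, 4, … (decreasing by 1 each time): 21, 27, 32, 36, 39, 41 → 42.
Metal: alternates platinum ↔ silver; platinum, silver, platinum, silver, platinum, silver → platinum.
Third coordinate: always 7 more than the first coordinate, so 28, 34, 39, 43, 46, 48 → 49.
Putting it together: <42 platinum 49>.

<42 platinum 49>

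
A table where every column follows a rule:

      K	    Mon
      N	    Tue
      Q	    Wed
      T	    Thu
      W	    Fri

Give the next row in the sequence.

Letter: letters move forward 3 places in the alphabet, so K, N, Q, T, W → Z.
Day: runs through the weekdays Mon→Sun; Mon, Tue, Wed, Thu, Fri → Sat.
So the next row is Z  Sat.

Z  Sat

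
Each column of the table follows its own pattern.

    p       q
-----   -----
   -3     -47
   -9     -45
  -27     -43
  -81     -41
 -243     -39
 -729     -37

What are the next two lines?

-2187  -35; -6561  -33

For the column p, ×3 each step: -3, -9, -27, -81, -243, -729 → -2187 → -6561.
Column q: +2 each step, so -47, -45, -43, -41, -39, -37 → -35 → -33.
So the next two lines are -2187  -35 and -6561  -33.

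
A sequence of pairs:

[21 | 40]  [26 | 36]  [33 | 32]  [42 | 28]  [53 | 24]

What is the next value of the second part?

20

Second part — −4 each step: 40, 36, 32, 28, 24 → 20.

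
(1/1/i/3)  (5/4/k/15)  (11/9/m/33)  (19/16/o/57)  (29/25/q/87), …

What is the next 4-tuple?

First component — differences are 4, 6, 8, … (increasing by 2 each time): 1, 5, 11, 19, 29 → 41.
For the second component, perfect squares: 1², 2², 3², …: 1, 4, 9, 16, 25 → 36.
Letter: letters move forward 2 places in the alphabet, so i, k, m, o, q → s.
For the fourth component, always 3 × the first component: 3, 15, 33, 57, 87 → 123.
Combining the parts gives (41/36/s/123).

(41/36/s/123)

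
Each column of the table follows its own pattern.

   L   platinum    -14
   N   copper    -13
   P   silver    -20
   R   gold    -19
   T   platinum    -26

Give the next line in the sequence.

Letter: letters move forward 2 places in the alphabet, so L, N, P, R, T → V.
Metal: repeats platinum → copper → silver → gold; platinum, copper, silver, gold, platinum → copper.
Third component: alternating steps +1, −7, +1, −7, …; -14, -13, -20, -19, -26 → -25.
Putting it together: V  copper  -25.

V  copper  -25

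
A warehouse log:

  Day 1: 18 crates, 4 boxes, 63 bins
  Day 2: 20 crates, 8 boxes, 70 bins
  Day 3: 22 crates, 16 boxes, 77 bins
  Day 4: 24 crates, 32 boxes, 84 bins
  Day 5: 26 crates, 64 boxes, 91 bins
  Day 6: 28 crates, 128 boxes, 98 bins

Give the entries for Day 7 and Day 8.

Crates — +2 each step: 18, 20, 22, 24, 26, 28 → 30 → 32.
Boxes: ×2 each step; 4, 8, 16, 32, 64, 128 → 256 → 512.
Bins: +7 each step, so 63, 70, 77, 84, 91, 98 → 105 → 112.
So the next two lines are 30 crates, 256 boxes, 105 bins and 32 crates, 512 boxes, 112 bins.

30 crates, 256 boxes, 105 bins; 32 crates, 512 boxes, 112 bins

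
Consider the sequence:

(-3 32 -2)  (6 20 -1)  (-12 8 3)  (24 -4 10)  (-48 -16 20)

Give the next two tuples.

First value goes -3, 6, -12, 24, -48 → 96 → -192 (×(-2) each step).
Second value: 32, 20, 8, -4, -16 → -28 → -40 (−12 each step).
For the third value, differences are 1, 4, 7, … (increasing by 3 each time): -2, -1, 3, 10, 20 → 33 → 49.
So the next two tuples are (96 -28 33) and (-192 -40 49).

(96 -28 33), (-192 -40 49)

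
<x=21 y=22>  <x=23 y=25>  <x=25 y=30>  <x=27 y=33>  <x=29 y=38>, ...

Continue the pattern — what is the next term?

<x=31 y=41>

X goes 21, 23, 25, 27, 29 → 31 (+2 each step).
For the y, alternating steps +3, +5, +3, +5, …: 22, 25, 30, 33, 38 → 41.
Putting it together: <x=31 y=41>.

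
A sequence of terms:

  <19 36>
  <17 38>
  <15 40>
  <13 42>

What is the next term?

<11 44>

First slot — −2 each step: 19, 17, 15, 13 → 11.
Second slot: 36, 38, 40, 42 → 44 (together with the first slot always sums to 55).
So the next term is <11 44>.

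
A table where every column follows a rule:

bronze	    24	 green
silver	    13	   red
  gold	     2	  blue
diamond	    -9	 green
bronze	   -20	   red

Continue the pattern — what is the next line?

Rank: repeats bronze → silver → gold → diamond, so bronze, silver, gold, diamond, bronze → silver.
Second component: −11 each step; 24, 13, 2, -9, -20 → -31.
Colour: repeats green → red → blue, so green, red, blue, green, red → blue.
Combining the parts gives silver  -31  blue.

silver  -31  blue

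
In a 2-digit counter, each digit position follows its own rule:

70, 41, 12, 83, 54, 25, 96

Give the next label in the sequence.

67

First digit goes 7, 4, 1, 8, 5, 2, 9 → 6 (−3 each step, mod 10).
Second digit — +1 each step, mod 10: 0, 1, 2, 3, 4, 5, 6 → 7.
Combining the parts gives 67.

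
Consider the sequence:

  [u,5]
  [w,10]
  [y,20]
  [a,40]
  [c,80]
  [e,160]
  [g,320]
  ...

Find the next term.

[i,640]

Letter: letters move forward 2 places in the alphabet, wrapping Z→A, so u, w, y, a, c, e, g → i.
Second value: ×2 each step; 5, 10, 20, 40, 80, 160, 320 → 640.
Putting it together: [i,640].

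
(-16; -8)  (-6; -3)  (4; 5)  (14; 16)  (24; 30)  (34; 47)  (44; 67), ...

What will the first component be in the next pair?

For the first component, +10 each step: -16, -6, 4, 14, 24, 34, 44 → 54.

54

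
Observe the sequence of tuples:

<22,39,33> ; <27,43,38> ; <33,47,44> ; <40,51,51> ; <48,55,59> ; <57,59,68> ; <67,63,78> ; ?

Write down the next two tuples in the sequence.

<78,67,89>, <90,71,101>

First slot: differences are 5, 6, 7, … (increasing by 1 each time); 22, 27, 33, 40, 48, 57, 67 → 78 → 90.
For the second slot, +4 each step: 39, 43, 47, 51, 55, 59, 63 → 67 → 71.
Third slot: always 11 more than the first slot, so 33, 38, 44, 51, 59, 68, 78 → 89 → 101.
So the next two tuples are <78,67,89> and <90,71,101>.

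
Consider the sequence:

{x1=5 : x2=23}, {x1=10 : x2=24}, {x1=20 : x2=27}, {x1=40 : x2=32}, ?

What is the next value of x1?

X1: 5, 10, 20, 40 → 80 (×2 each step).
X2: 23, 24, 27, 32 → 39 (differences are 1, 3, 5, … (increasing by 2 each time)).

80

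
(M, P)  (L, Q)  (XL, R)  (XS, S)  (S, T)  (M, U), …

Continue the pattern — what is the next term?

(L, V)

Size: M, L, XL, XS, S, M → L (repeats M → L → XL → XS → S).
For the letter, letters move forward 1 place in the alphabet: P, Q, R, S, T, U → V.
Putting it together: (L, V).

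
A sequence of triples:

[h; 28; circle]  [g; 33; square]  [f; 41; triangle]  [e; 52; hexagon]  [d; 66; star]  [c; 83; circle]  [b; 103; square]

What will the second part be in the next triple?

Second part goes 28, 33, 41, 52, 66, 83, 103 → 126 (differences are 5, 8, 11, … (increasing by 3 each time)).

126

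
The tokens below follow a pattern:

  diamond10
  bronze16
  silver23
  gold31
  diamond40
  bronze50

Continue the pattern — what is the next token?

Rank: repeats diamond → bronze → silver → gold; diamond, bronze, silver, gold, diamond, bronze → silver.
Second component: differences are 6, 7, 8, … (increasing by 1 each time), so 10, 16, 23, 31, 40, 50 → 61.
Putting it together: silver61.

silver61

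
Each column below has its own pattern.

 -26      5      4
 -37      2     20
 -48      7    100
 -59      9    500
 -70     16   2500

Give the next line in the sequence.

-81  25  12500

First component: −11 each step; -26, -37, -48, -59, -70 → -81.
Second component: each term is the sum of the two before it; 5, 2, 7, 9, 16 → 25.
For the third component, ×5 each step: 4, 20, 100, 500, 2500 → 12500.
Putting it together: -81  25  12500.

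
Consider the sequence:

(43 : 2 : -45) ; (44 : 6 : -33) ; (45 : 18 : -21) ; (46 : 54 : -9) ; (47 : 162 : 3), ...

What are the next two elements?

First slot: +1 each step; 43, 44, 45, 46, 47 → 48 → 49.
Second slot — ×3 each step: 2, 6, 18, 54, 162 → 486 → 1458.
Third slot: +12 each step, so -45, -33, -21, -9, 3 → 15 → 27.
Putting the parts together: (48 : 486 : 15) and then (49 : 1458 : 27).

(48 : 486 : 15), (49 : 1458 : 27)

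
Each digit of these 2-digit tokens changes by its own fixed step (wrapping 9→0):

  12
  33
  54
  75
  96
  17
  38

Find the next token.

For the first digit, +2 each step, mod 10: 1, 3, 5, 7, 9, 1, 3 → 5.
Second digit: +1 each step, mod 10, so 2, 3, 4, 5, 6, 7, 8 → 9.
Combining the parts gives 59.

59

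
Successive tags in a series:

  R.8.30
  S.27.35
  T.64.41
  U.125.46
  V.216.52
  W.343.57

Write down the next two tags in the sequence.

Letter: letters move forward 1 place in the alphabet; R, S, T, U, V, W → X → Y.
Second component: perfect cubes: 2³, 3³, 4³, …; 8, 27, 64, 125, 216, 343 → 512 → 729.
Third component — alternating steps +5, +6, +5, +6, …: 30, 35, 41, 46, 52, 57 → 63 → 68.
So the next two tags are X.512.63 and Y.729.68.

X.512.63 then Y.729.68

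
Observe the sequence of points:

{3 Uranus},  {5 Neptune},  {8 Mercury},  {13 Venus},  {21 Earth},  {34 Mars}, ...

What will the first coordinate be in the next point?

First coordinate: each term is the sum of the two before it; 3, 5, 8, 13, 21, 34 → 55.

55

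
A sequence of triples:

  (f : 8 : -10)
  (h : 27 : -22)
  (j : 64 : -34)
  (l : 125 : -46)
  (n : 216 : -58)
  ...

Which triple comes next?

Letter: letters move forward 2 places in the alphabet; f, h, j, l, n → p.
Second coordinate goes 8, 27, 64, 125, 216 → 343 (perfect cubes: 2³, 3³, 4³, …).
Third coordinate: −12 each step, so -10, -22, -34, -46, -58 → -70.
So the next triple is (p : 343 : -70).

(p : 343 : -70)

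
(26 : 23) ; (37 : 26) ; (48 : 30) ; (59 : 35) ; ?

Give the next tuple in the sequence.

For the first slot, +11 each step: 26, 37, 48, 59 → 70.
For the second slot, differences are 3, 4, 5, … (increasing by 1 each time): 23, 26, 30, 35 → 41.
Putting it together: (70 : 41).

(70 : 41)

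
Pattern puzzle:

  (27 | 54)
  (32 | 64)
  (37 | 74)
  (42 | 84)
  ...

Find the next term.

(47 | 94)

First value goes 27, 32, 37, 42 → 47 (+5 each step).
Second value goes 54, 64, 74, 84 → 94 (always 2 × the first value).
Putting it together: (47 | 94).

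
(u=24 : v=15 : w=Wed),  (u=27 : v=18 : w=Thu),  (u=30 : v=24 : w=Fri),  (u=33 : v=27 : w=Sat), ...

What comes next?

(u=36 : v=33 : w=Sun)

U: 24, 27, 30, 33 → 36 (+3 each step).
For the v, alternating steps +3, +6, +3, +6, …: 15, 18, 24, 27 → 33.
W goes Wed, Thu, Fri, Sat → Sun (runs through the weekdays Mon→Sun).
So the next tuple is (u=36 : v=33 : w=Sun).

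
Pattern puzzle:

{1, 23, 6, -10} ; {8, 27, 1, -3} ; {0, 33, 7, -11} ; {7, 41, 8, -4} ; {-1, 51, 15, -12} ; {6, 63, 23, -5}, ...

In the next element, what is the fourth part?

-13

First part: alternating steps +7, −8, +7, −8, …, so 1, 8, 0, 7, -1, 6 → -2.
Fourth part: always 11 less than the first part, so -10, -3, -11, -4, -12, -5 → -13.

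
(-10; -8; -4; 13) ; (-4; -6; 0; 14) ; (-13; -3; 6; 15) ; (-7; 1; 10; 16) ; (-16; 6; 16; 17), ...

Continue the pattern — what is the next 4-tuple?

For the first value, alternating steps +6, −9, +6, −9, …: -10, -4, -13, -7, -16 → -10.
Second value: differences are 2, 3, 4, … (increasing by 1 each time); -8, -6, -3, 1, 6 → 12.
For the third value, alternating steps +4, +6, +4, +6, …: -4, 0, 6, 10, 16 → 20.
Fourth value: 13, 14, 15, 16, 17 → 18 (+1 each step).
Putting it together: (-10; 12; 20; 18).

(-10; 12; 20; 18)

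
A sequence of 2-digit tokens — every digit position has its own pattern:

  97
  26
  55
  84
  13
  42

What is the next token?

First digit: +3 each step, mod 10; 9, 2, 5, 8, 1, 4 → 7.
Second digit — −1 each step, mod 10: 7, 6, 5, 4, 3, 2 → 1.
So the next token is 71.

71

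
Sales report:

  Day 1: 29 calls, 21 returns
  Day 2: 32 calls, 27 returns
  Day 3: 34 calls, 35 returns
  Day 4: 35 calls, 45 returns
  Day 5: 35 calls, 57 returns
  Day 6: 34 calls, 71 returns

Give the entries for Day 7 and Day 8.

Calls: 29, 32, 34, 35, 35, 34 → 32 → 29 (differences are 3, 2, 1, … (decreasing by 1 each time)).
Returns: differences are 6, 8, 10, … (increasing by 2 each time); 21, 27, 35, 45, 57, 71 → 87 → 105.
So the next two records are 32 calls, 87 returns and 29 calls, 105 returns.

32 calls, 87 returns; 29 calls, 105 returns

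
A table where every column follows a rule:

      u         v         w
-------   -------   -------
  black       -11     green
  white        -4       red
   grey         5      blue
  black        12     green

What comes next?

white  21  red

For the column u, repeats black → white → grey: black, white, grey, black → white.
Column v goes -11, -4, 5, 12 → 21 (alternating steps +7, +9, +7, +9, …).
Column w: green, red, blue, green → red (repeats green → red → blue).
Putting it together: white  21  red.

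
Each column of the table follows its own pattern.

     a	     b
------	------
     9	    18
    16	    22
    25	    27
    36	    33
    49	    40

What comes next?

64  48

For the column a, perfect squares: 3², 4², 5², …: 9, 16, 25, 36, 49 → 64.
Column b: 18, 22, 27, 33, 40 → 48 (differences are 4, 5, 6, … (increasing by 1 each time)).
So the next line is 64  48.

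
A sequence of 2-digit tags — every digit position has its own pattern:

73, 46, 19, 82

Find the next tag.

First digit: 7, 4, 1, 8 → 5 (−3 each step, mod 10).
Second digit: +3 each step, mod 10; 3, 6, 9, 2 → 5.
Combining the parts gives 55.

55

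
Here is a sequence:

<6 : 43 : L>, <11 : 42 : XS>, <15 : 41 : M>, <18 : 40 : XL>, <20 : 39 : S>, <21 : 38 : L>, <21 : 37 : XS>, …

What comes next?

First coordinate — differences are 5, 4, 3, … (decreasing by 1 each time): 6, 11, 15, 18, 20, 21, 21 → 20.
For the second coordinate, −1 each step: 43, 42, 41, 40, 39, 38, 37 → 36.
Size goes L, XS, M, XL, S, L, XS → M (repeats L → XS → M → XL → S).
Combining the parts gives <20 : 36 : M>.

<20 : 36 : M>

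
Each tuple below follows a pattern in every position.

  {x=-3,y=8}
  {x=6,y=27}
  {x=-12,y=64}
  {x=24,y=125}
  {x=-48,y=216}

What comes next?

{x=96,y=343}

X — ×(-2) each step: -3, 6, -12, 24, -48 → 96.
Y goes 8, 27, 64, 125, 216 → 343 (perfect cubes: 2³, 3³, 4³, …).
Combining the parts gives {x=96,y=343}.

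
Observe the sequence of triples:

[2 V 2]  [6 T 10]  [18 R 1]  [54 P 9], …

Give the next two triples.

First slot goes 2, 6, 18, 54 → 162 → 486 (×3 each step).
Letter: letters move back 2 places in the alphabet; V, T, R, P → N → L.
Third slot — alternating steps +8, −9, +8, −9, …: 2, 10, 1, 9 → 0 → 8.
Putting the parts together: [162 N 0] and then [486 L 8].

[162 N 0], [486 L 8]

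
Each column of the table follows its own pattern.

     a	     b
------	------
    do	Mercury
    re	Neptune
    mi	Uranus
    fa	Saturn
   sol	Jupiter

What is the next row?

la  Mars

Column a — runs through the solfège scale do→ti: do, re, mi, fa, sol → la.
Column b: Mercury, Neptune, Uranus, Saturn, Jupiter → Mars (runs backward through the planets Mercury→Neptune).
So the next row is la  Mars.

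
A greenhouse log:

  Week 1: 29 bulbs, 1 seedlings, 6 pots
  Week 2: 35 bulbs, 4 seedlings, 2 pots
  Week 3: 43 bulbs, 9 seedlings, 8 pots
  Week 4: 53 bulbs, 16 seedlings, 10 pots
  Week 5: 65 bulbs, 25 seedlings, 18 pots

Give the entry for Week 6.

Bulbs: differences are 6, 8, 10, … (increasing by 2 each time); 29, 35, 43, 53, 65 → 79.
For the seedlings, perfect squares: 1², 2², 3², …: 1, 4, 9, 16, 25 → 36.
Pots goes 6, 2, 8, 10, 18 → 28 (each term is the sum of the two before it).
So the next record is 79 bulbs, 36 seedlings, 28 pots.

79 bulbs, 36 seedlings, 28 pots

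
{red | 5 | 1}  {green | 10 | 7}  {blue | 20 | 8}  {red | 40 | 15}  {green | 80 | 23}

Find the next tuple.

Colour: red, green, blue, red, green → blue (repeats red → green → blue).
Second value: ×2 each step, so 5, 10, 20, 40, 80 → 160.
For the third value, each term is the sum of the two before it: 1, 7, 8, 15, 23 → 38.
Putting it together: {blue | 160 | 38}.

{blue | 160 | 38}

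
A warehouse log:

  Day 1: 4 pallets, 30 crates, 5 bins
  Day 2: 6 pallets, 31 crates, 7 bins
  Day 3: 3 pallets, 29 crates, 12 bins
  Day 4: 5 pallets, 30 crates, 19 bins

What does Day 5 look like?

2 pallets, 28 crates, 31 bins

Pallets goes 4, 6, 3, 5 → 2 (alternating steps +2, −3, +2, −3, …).
Crates: 30, 31, 29, 30 → 28 (alternating steps +1, −2, +1, −2, …).
For the bins, each term is the sum of the two before it: 5, 7, 12, 19 → 31.
Putting it together: 2 pallets, 28 crates, 31 bins.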